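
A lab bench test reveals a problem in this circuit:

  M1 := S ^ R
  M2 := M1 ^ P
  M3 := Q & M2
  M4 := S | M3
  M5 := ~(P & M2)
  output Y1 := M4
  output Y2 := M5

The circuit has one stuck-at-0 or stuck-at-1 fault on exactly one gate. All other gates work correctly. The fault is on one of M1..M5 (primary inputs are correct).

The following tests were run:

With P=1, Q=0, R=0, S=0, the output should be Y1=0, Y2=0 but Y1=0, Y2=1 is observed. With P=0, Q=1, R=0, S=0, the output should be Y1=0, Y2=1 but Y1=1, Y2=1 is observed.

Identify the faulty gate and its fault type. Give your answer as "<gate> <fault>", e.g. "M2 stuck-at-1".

Fault-free values for test 1 (P=1, Q=0, R=0, S=0): M1=0, M2=1, M3=0, M4=0, M5=0, giving Y1=0, Y2=0. Observed Y1=0, Y2=1.
Test 1: faults giving observed Y1=0, Y2=1 are {M1 stuck-at-1, M2 stuck-at-0, M5 stuck-at-1}.
Test 2 (P=0, Q=1, R=0, S=0): fault-free M1=0, M2=0, M3=0, M4=0, M5=1 → Y1=0, Y2=1; observed Y1=1, Y2=1. Eliminates M2 stuck-at-0, M5 stuck-at-1.
Only M1 stuck-at-1 is consistent with every test.

M1 stuck-at-1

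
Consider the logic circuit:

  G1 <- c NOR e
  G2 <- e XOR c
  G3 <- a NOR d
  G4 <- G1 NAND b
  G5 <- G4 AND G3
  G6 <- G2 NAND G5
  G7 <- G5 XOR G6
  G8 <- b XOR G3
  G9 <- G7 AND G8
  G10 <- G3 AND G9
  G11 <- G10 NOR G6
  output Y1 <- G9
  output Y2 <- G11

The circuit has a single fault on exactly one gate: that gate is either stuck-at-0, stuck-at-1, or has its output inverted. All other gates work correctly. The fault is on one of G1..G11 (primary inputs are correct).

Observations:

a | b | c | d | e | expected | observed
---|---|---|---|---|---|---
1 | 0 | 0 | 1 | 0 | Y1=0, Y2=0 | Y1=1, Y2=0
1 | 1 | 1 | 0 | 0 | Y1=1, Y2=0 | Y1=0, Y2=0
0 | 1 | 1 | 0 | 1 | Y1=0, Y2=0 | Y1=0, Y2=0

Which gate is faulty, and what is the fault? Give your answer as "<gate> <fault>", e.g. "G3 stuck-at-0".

G8 inverted output

Fault-free values for test 1 (a=1, b=0, c=0, d=1, e=0): G1=1, G2=0, G3=0, G4=1, G5=0, G6=1, G7=1, G8=0, G9=0, G10=0, G11=0, giving Y1=0, Y2=0. Observed Y1=1, Y2=0.
Test 1: faults giving observed Y1=1, Y2=0 are {G8 stuck-at-1, G8 inverted output, G9 stuck-at-1, G9 inverted output}.
Test 2 (a=1, b=1, c=1, d=0, e=0): fault-free G1=0, G2=1, G3=0, G4=1, G5=0, G6=1, G7=1, G8=1, G9=1, G10=0, G11=0 → Y1=1, Y2=0; observed Y1=0, Y2=0. Eliminates G8 stuck-at-1, G9 stuck-at-1.
Test 3 (a=0, b=1, c=1, d=0, e=1): fault-free G1=0, G2=0, G3=1, G4=1, G5=1, G6=1, G7=0, G8=0, G9=0, G10=0, G11=0 → Y1=0, Y2=0; observed Y1=0, Y2=0. Eliminates G9 inverted output.
Only G8 inverted output is consistent with every test.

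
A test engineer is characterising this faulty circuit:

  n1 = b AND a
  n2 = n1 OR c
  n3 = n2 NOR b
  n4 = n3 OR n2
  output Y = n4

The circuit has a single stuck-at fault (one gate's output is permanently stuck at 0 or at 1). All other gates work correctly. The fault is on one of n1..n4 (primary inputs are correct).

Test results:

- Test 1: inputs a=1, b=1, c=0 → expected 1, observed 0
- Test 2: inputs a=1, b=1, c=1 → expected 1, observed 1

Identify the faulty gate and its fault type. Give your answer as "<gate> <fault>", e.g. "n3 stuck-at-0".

n1 stuck-at-0

Fault-free values for test 1 (a=1, b=1, c=0): n1=1, n2=1, n3=0, n4=1, giving Y=1. Observed 0.
Test 1: faults giving observed 0 are {n1 stuck-at-0, n2 stuck-at-0, n4 stuck-at-0}.
Test 2 (a=1, b=1, c=1): fault-free n1=1, n2=1, n3=0, n4=1 → 1; observed 1. Eliminates n2 stuck-at-0, n4 stuck-at-0.
Only n1 stuck-at-0 is consistent with every test.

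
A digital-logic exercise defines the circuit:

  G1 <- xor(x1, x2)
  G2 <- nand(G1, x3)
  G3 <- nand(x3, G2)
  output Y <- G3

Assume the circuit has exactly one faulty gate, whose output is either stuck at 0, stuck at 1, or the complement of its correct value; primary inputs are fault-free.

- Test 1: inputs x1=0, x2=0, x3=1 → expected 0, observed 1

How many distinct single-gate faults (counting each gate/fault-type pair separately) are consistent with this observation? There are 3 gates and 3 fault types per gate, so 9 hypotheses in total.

Fault-free: G1=0, G2=1, G3=0 → 0. Observed 1.
  G1 stuck-at-0: output 0 ✗
  G1 stuck-at-1: output 1 ✓
  G1 inverted output: output 1 ✓
  G2 stuck-at-0: output 1 ✓
  G2 stuck-at-1: output 0 ✗
  G2 inverted output: output 1 ✓
  G3 stuck-at-0: output 0 ✗
  G3 stuck-at-1: output 1 ✓
  G3 inverted output: output 1 ✓
Consistent faults: {G1 stuck-at-1, G1 inverted output, G2 stuck-at-0, G2 inverted output, G3 stuck-at-1, G3 inverted output} — 6 in all.

6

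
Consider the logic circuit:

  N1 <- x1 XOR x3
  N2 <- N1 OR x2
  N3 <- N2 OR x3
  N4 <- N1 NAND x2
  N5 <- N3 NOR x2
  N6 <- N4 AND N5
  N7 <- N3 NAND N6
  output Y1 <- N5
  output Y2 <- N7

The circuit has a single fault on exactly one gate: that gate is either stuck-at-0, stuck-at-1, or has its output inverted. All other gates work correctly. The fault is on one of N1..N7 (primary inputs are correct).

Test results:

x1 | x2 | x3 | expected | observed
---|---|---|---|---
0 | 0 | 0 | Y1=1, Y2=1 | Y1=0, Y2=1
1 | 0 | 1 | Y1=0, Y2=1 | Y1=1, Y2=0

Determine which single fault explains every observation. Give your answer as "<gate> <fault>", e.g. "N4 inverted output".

N5 inverted output

Fault-free values for test 1 (x1=0, x2=0, x3=0): N1=0, N2=0, N3=0, N4=1, N5=1, N6=1, N7=1, giving Y1=1, Y2=1. Observed Y1=0, Y2=1.
Test 1: faults giving observed Y1=0, Y2=1 are {N1 stuck-at-1, N1 inverted output, N2 stuck-at-1, N2 inverted output, N3 stuck-at-1, N3 inverted output, N5 stuck-at-0, N5 inverted output}.
Test 2 (x1=1, x2=0, x3=1): fault-free N1=0, N2=0, N3=1, N4=1, N5=0, N6=0, N7=1 → Y1=0, Y2=1; observed Y1=1, Y2=0. Eliminates N1 stuck-at-1, N1 inverted output, N2 stuck-at-1, N2 inverted output, N3 stuck-at-1, N3 inverted output, N5 stuck-at-0.
Only N5 inverted output is consistent with every test.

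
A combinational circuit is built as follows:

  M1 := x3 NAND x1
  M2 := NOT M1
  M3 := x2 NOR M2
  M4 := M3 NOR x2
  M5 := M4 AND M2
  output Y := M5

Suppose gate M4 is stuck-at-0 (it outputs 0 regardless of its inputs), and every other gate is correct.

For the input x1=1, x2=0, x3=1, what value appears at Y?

Propagate with M4 forced: M1=0, M2=1, M3=0, M4=0 [stuck-at-0], M5=0.
So Y = 0. (Without the fault it would be 1.)

0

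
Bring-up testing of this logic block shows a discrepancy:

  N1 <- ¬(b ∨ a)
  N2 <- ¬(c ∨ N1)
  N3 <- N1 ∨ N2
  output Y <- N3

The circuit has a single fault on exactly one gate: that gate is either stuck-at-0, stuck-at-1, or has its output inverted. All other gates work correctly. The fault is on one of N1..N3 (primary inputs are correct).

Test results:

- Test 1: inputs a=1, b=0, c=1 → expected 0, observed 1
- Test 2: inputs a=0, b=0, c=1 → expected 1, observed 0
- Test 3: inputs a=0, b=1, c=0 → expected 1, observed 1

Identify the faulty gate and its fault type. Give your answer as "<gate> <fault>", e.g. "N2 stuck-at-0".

Fault-free values for test 1 (a=1, b=0, c=1): N1=0, N2=0, N3=0, giving Y=0. Observed 1.
Test 1: faults giving observed 1 are {N1 stuck-at-1, N1 inverted output, N2 stuck-at-1, N2 inverted output, N3 stuck-at-1, N3 inverted output}.
Test 2 (a=0, b=0, c=1): fault-free N1=1, N2=0, N3=1 → 1; observed 0. Eliminates N1 stuck-at-1, N2 stuck-at-1, N2 inverted output, N3 stuck-at-1.
Test 3 (a=0, b=1, c=0): fault-free N1=0, N2=1, N3=1 → 1; observed 1. Eliminates N3 inverted output.
Only N1 inverted output is consistent with every test.

N1 inverted output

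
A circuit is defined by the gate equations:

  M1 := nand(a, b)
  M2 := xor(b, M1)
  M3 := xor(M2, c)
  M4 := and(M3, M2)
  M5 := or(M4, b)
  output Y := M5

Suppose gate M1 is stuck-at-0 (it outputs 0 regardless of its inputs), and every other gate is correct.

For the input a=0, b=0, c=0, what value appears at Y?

Propagate with M1 forced: M1=0 [stuck-at-0], M2=0, M3=0, M4=0, M5=0.
So Y = 0. (Without the fault it would be 1.)

0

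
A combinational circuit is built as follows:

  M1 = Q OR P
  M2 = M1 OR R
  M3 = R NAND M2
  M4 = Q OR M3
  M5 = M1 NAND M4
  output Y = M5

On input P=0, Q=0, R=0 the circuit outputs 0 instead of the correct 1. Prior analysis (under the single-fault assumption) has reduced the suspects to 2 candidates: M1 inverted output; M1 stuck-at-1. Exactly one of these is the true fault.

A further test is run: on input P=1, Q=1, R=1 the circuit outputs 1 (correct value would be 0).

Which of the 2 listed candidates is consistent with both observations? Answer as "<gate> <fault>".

M1 inverted output

Evaluate each candidate on input P=1, Q=1, R=1:
  M1 inverted output: M1=0 [inverted output], M2=1, M3=0, M4=1, M5=1 → 1 — matches
  M1 stuck-at-1: M1=1 [stuck-at-1], M2=1, M3=0, M4=1, M5=0 → 0 — eliminated
Only M1 inverted output reproduces the observed 1.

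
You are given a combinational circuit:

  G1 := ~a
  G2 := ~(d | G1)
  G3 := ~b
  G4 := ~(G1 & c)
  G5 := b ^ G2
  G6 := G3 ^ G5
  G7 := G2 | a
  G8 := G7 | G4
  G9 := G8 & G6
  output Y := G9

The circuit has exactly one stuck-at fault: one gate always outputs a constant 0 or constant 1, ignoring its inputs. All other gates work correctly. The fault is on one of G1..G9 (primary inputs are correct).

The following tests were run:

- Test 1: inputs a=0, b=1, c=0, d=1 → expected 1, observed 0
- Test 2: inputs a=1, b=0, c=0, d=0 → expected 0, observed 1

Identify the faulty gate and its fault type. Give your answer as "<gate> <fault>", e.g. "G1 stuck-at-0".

Fault-free values for test 1 (a=0, b=1, c=0, d=1): G1=1, G2=0, G3=0, G4=1, G5=1, G6=1, G7=0, G8=1, G9=1, giving Y=1. Observed 0.
Test 1: faults giving observed 0 are {G2 stuck-at-1, G3 stuck-at-1, G4 stuck-at-0, G5 stuck-at-0, G6 stuck-at-0, G8 stuck-at-0, G9 stuck-at-0}.
Test 2 (a=1, b=0, c=0, d=0): fault-free G1=0, G2=1, G3=1, G4=1, G5=1, G6=0, G7=1, G8=1, G9=0 → 0; observed 1. Eliminates G2 stuck-at-1, G3 stuck-at-1, G4 stuck-at-0, G6 stuck-at-0, G8 stuck-at-0, G9 stuck-at-0.
Only G5 stuck-at-0 is consistent with every test.

G5 stuck-at-0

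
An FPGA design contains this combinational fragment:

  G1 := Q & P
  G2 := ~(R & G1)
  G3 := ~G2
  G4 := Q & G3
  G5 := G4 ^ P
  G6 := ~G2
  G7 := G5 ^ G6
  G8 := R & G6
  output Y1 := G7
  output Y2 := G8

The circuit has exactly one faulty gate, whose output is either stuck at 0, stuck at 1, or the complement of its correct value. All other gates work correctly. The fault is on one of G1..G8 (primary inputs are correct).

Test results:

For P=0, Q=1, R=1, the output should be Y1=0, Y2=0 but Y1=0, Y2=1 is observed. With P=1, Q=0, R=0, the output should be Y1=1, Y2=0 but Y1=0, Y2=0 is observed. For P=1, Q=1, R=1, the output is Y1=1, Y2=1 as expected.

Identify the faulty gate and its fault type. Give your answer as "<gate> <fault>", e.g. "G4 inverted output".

Fault-free values for test 1 (P=0, Q=1, R=1): G1=0, G2=1, G3=0, G4=0, G5=0, G6=0, G7=0, G8=0, giving Y1=0, Y2=0. Observed Y1=0, Y2=1.
Test 1: faults giving observed Y1=0, Y2=1 are {G1 stuck-at-1, G1 inverted output, G2 stuck-at-0, G2 inverted output, G8 stuck-at-1, G8 inverted output}.
Test 2 (P=1, Q=0, R=0): fault-free G1=0, G2=1, G3=0, G4=0, G5=1, G6=0, G7=1, G8=0 → Y1=1, Y2=0; observed Y1=0, Y2=0. Eliminates G1 stuck-at-1, G1 inverted output, G8 stuck-at-1, G8 inverted output.
Test 3 (P=1, Q=1, R=1): fault-free G1=1, G2=0, G3=1, G4=1, G5=0, G6=1, G7=1, G8=1 → Y1=1, Y2=1; observed Y1=1, Y2=1. Eliminates G2 inverted output.
Only G2 stuck-at-0 is consistent with every test.

G2 stuck-at-0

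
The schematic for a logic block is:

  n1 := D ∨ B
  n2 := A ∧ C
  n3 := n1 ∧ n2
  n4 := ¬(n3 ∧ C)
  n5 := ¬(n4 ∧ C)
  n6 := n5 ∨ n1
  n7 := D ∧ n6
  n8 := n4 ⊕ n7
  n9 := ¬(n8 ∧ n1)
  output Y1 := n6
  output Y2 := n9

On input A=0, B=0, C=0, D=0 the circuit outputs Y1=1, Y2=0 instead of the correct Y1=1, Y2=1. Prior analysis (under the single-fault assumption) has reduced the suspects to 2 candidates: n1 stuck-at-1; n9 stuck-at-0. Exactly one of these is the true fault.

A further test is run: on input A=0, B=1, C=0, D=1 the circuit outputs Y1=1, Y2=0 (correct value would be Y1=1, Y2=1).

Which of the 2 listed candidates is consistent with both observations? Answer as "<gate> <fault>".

n9 stuck-at-0

Evaluate each candidate on input A=0, B=1, C=0, D=1:
  n1 stuck-at-1: n1=1 [stuck-at-1], n2=0, n3=0, n4=1, n5=1, n6=1, n7=1, n8=0, n9=1 → Y1=1, Y2=1 — eliminated
  n9 stuck-at-0: n1=1, n2=0, n3=0, n4=1, n5=1, n6=1, n7=1, n8=0, n9=0 [stuck-at-0] → Y1=1, Y2=0 — matches
Only n9 stuck-at-0 reproduces the observed Y1=1, Y2=0.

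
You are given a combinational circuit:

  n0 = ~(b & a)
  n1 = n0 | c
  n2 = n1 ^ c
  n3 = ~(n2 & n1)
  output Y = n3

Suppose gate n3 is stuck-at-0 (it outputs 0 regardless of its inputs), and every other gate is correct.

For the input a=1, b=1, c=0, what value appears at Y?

0

Propagate with n3 forced: n0=0, n1=0, n2=0, n3=0 [stuck-at-0].
So Y = 0. (Without the fault it would be 1.)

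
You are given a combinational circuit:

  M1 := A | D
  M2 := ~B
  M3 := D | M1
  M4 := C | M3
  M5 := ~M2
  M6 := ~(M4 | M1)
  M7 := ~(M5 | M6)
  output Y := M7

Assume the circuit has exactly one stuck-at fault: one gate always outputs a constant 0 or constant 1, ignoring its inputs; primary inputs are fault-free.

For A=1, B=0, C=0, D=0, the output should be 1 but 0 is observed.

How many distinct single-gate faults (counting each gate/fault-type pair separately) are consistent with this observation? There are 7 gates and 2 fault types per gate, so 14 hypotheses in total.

Fault-free: M1=1, M2=1, M3=1, M4=1, M5=0, M6=0, M7=1 → 1. Observed 0.
  M1 stuck-at-0: output 0 ✓
  M1 stuck-at-1: output 1 ✗
  M2 stuck-at-0: output 0 ✓
  M2 stuck-at-1: output 1 ✗
  M3 stuck-at-0: output 1 ✗
  M3 stuck-at-1: output 1 ✗
  M4 stuck-at-0: output 1 ✗
  M4 stuck-at-1: output 1 ✗
  M5 stuck-at-0: output 1 ✗
  M5 stuck-at-1: output 0 ✓
  M6 stuck-at-0: output 1 ✗
  M6 stuck-at-1: output 0 ✓
  M7 stuck-at-0: output 0 ✓
  M7 stuck-at-1: output 1 ✗
Consistent faults: {M1 stuck-at-0, M2 stuck-at-0, M5 stuck-at-1, M6 stuck-at-1, M7 stuck-at-0} — 5 in all.

5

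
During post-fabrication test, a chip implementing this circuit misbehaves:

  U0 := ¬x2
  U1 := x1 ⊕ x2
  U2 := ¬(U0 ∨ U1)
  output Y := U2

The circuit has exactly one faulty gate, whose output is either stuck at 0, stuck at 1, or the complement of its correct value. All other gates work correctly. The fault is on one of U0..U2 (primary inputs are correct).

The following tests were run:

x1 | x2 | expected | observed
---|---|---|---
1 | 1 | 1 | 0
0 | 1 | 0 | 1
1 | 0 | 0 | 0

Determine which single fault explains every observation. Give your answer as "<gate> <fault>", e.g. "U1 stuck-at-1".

U1 inverted output

Fault-free values for test 1 (x1=1, x2=1): U0=0, U1=0, U2=1, giving Y=1. Observed 0.
Test 1: faults giving observed 0 are {U0 stuck-at-1, U0 inverted output, U1 stuck-at-1, U1 inverted output, U2 stuck-at-0, U2 inverted output}.
Test 2 (x1=0, x2=1): fault-free U0=0, U1=1, U2=0 → 0; observed 1. Eliminates U0 stuck-at-1, U0 inverted output, U1 stuck-at-1, U2 stuck-at-0.
Test 3 (x1=1, x2=0): fault-free U0=1, U1=1, U2=0 → 0; observed 0. Eliminates U2 inverted output.
Only U1 inverted output is consistent with every test.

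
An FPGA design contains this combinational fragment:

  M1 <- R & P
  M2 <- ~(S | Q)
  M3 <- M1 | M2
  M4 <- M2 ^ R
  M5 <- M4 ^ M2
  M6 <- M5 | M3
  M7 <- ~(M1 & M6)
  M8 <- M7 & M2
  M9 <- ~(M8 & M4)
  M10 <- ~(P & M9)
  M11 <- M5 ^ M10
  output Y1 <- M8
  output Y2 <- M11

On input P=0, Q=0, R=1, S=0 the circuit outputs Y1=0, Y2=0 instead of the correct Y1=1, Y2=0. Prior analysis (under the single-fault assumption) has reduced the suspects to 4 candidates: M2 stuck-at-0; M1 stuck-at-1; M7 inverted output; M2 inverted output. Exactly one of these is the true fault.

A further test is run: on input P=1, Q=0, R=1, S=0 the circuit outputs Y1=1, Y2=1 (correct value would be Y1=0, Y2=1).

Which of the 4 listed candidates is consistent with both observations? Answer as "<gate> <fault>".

Evaluate each candidate on input P=1, Q=0, R=1, S=0:
  M2 stuck-at-0: M1=1, M2=0 [stuck-at-0], M3=1, M4=1, M5=1, M6=1, M7=0, M8=0, M9=1, M10=0, M11=1 → Y1=0, Y2=1 — eliminated
  M1 stuck-at-1: M1=1 [stuck-at-1], M2=1, M3=1, M4=0, M5=1, M6=1, M7=0, M8=0, M9=1, M10=0, M11=1 → Y1=0, Y2=1 — eliminated
  M7 inverted output: M1=1, M2=1, M3=1, M4=0, M5=1, M6=1, M7=1 [inverted output], M8=1, M9=1, M10=0, M11=1 → Y1=1, Y2=1 — matches
  M2 inverted output: M1=1, M2=0 [inverted output], M3=1, M4=1, M5=1, M6=1, M7=0, M8=0, M9=1, M10=0, M11=1 → Y1=0, Y2=1 — eliminated
Only M7 inverted output reproduces the observed Y1=1, Y2=1.

M7 inverted output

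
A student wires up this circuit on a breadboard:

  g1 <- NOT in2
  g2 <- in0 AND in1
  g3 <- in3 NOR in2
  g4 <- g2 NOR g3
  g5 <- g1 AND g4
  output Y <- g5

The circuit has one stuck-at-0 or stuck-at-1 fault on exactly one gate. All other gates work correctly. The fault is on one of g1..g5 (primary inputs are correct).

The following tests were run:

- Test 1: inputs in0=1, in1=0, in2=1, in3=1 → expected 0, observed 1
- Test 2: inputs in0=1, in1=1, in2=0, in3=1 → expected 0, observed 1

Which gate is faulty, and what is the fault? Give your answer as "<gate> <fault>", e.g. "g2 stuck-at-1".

Fault-free values for test 1 (in0=1, in1=0, in2=1, in3=1): g1=0, g2=0, g3=0, g4=1, g5=0, giving Y=0. Observed 1.
Test 1: faults giving observed 1 are {g1 stuck-at-1, g5 stuck-at-1}.
Test 2 (in0=1, in1=1, in2=0, in3=1): fault-free g1=1, g2=1, g3=0, g4=0, g5=0 → 0; observed 1. Eliminates g1 stuck-at-1.
Only g5 stuck-at-1 is consistent with every test.

g5 stuck-at-1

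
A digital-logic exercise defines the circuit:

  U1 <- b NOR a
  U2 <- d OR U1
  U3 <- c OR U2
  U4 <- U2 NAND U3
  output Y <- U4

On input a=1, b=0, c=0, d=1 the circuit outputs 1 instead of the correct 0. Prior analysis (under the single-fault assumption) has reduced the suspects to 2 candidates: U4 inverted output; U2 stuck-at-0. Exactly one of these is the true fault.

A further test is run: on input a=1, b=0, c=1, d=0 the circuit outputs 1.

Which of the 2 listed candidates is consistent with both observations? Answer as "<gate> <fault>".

U2 stuck-at-0

Evaluate each candidate on input a=1, b=0, c=1, d=0:
  U4 inverted output: U1=0, U2=0, U3=1, U4=0 [inverted output] → 0 — eliminated
  U2 stuck-at-0: U1=0, U2=0 [stuck-at-0], U3=1, U4=1 → 1 — matches
Only U2 stuck-at-0 reproduces the observed 1.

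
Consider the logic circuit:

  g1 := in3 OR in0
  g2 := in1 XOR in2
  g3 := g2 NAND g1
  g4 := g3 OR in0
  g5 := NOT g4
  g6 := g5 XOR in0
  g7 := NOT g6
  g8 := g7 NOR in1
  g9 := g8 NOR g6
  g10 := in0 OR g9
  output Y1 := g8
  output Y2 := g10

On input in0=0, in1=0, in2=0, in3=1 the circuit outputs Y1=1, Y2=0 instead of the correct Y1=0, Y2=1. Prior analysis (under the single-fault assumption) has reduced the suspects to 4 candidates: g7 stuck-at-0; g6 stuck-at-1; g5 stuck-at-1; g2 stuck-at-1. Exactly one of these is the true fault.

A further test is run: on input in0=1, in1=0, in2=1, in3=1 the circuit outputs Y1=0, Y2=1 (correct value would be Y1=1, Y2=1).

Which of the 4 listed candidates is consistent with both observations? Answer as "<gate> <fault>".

Evaluate each candidate on input in0=1, in1=0, in2=1, in3=1:
  g7 stuck-at-0: g1=1, g2=1, g3=0, g4=1, g5=0, g6=1, g7=0 [stuck-at-0], g8=1, g9=0, g10=1 → Y1=1, Y2=1 — eliminated
  g6 stuck-at-1: g1=1, g2=1, g3=0, g4=1, g5=0, g6=1 [stuck-at-1], g7=0, g8=1, g9=0, g10=1 → Y1=1, Y2=1 — eliminated
  g5 stuck-at-1: g1=1, g2=1, g3=0, g4=1, g5=1 [stuck-at-1], g6=0, g7=1, g8=0, g9=1, g10=1 → Y1=0, Y2=1 — matches
  g2 stuck-at-1: g1=1, g2=1 [stuck-at-1], g3=0, g4=1, g5=0, g6=1, g7=0, g8=1, g9=0, g10=1 → Y1=1, Y2=1 — eliminated
Only g5 stuck-at-1 reproduces the observed Y1=0, Y2=1.

g5 stuck-at-1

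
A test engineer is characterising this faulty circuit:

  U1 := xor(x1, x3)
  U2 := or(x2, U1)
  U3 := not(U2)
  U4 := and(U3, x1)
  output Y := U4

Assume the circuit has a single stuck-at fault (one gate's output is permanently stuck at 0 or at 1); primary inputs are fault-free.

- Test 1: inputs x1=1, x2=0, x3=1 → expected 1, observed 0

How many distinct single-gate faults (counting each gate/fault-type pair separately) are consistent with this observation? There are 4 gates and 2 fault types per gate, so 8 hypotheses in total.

Fault-free: U1=0, U2=0, U3=1, U4=1 → 1. Observed 0.
  U1 stuck-at-0: output 1 ✗
  U1 stuck-at-1: output 0 ✓
  U2 stuck-at-0: output 1 ✗
  U2 stuck-at-1: output 0 ✓
  U3 stuck-at-0: output 0 ✓
  U3 stuck-at-1: output 1 ✗
  U4 stuck-at-0: output 0 ✓
  U4 stuck-at-1: output 1 ✗
Consistent faults: {U1 stuck-at-1, U2 stuck-at-1, U3 stuck-at-0, U4 stuck-at-0} — 4 in all.

4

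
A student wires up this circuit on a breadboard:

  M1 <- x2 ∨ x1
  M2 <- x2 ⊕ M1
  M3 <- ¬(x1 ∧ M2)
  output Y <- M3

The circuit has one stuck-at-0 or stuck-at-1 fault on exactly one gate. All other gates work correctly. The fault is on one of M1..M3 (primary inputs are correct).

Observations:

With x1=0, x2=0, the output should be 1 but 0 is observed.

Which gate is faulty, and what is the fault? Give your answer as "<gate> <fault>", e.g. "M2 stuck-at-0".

Fault-free values for test 1 (x1=0, x2=0): M1=0, M2=0, M3=1, giving Y=1. Observed 0.
Test 1: faults giving observed 0 are {M3 stuck-at-0}.
Only M3 stuck-at-0 is consistent with every test.

M3 stuck-at-0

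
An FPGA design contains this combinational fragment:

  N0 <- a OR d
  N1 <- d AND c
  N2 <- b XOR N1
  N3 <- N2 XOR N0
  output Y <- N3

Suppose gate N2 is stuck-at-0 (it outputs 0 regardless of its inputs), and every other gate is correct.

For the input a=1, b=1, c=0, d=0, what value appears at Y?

1

Propagate with N2 forced: N0=1, N1=0, N2=0 [stuck-at-0], N3=1.
So Y = 1. (Without the fault it would be 0.)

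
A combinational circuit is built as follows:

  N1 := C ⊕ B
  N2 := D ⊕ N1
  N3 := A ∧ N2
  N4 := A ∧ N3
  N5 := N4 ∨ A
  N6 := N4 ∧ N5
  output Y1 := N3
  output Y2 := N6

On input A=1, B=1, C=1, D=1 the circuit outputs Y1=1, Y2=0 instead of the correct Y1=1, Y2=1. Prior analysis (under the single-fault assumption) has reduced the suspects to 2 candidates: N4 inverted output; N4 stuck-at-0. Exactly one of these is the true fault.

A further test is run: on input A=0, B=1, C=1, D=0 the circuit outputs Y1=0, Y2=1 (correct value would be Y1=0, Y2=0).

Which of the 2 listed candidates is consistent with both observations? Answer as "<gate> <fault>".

N4 inverted output

Evaluate each candidate on input A=0, B=1, C=1, D=0:
  N4 inverted output: N1=0, N2=0, N3=0, N4=1 [inverted output], N5=1, N6=1 → Y1=0, Y2=1 — matches
  N4 stuck-at-0: N1=0, N2=0, N3=0, N4=0 [stuck-at-0], N5=0, N6=0 → Y1=0, Y2=0 — eliminated
Only N4 inverted output reproduces the observed Y1=0, Y2=1.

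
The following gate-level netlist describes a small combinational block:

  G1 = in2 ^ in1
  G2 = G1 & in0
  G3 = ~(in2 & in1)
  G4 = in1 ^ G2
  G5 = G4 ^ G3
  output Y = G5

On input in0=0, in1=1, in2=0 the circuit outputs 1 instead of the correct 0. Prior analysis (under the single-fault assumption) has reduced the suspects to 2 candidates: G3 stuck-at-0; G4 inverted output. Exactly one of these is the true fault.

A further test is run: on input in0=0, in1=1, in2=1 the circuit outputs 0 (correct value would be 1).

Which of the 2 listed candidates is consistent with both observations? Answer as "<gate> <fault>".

G4 inverted output

Evaluate each candidate on input in0=0, in1=1, in2=1:
  G3 stuck-at-0: G1=0, G2=0, G3=0 [stuck-at-0], G4=1, G5=1 → 1 — eliminated
  G4 inverted output: G1=0, G2=0, G3=0, G4=0 [inverted output], G5=0 → 0 — matches
Only G4 inverted output reproduces the observed 0.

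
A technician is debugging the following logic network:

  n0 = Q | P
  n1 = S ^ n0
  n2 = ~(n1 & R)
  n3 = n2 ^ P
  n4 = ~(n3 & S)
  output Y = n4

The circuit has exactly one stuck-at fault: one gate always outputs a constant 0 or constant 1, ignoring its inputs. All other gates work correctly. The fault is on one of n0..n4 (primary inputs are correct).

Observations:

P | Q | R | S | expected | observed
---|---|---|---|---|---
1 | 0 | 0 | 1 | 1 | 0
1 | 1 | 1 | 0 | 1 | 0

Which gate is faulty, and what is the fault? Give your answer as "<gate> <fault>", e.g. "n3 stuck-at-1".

Fault-free values for test 1 (P=1, Q=0, R=0, S=1): n0=1, n1=0, n2=1, n3=0, n4=1, giving Y=1. Observed 0.
Test 1: faults giving observed 0 are {n2 stuck-at-0, n3 stuck-at-1, n4 stuck-at-0}.
Test 2 (P=1, Q=1, R=1, S=0): fault-free n0=1, n1=1, n2=0, n3=1, n4=1 → 1; observed 0. Eliminates n2 stuck-at-0, n3 stuck-at-1.
Only n4 stuck-at-0 is consistent with every test.

n4 stuck-at-0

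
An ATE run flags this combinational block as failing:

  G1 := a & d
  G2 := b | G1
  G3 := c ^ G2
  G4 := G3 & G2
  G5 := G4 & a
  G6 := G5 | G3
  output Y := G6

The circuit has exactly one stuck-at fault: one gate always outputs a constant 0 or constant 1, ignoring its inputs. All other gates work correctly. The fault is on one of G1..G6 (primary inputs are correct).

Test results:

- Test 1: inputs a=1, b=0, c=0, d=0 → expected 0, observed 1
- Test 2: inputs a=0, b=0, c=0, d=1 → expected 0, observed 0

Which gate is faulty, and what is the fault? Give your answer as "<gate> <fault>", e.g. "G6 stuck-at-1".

Fault-free values for test 1 (a=1, b=0, c=0, d=0): G1=0, G2=0, G3=0, G4=0, G5=0, G6=0, giving Y=0. Observed 1.
Test 1: faults giving observed 1 are {G1 stuck-at-1, G2 stuck-at-1, G3 stuck-at-1, G4 stuck-at-1, G5 stuck-at-1, G6 stuck-at-1}.
Test 2 (a=0, b=0, c=0, d=1): fault-free G1=0, G2=0, G3=0, G4=0, G5=0, G6=0 → 0; observed 0. Eliminates G1 stuck-at-1, G2 stuck-at-1, G3 stuck-at-1, G5 stuck-at-1, G6 stuck-at-1.
Only G4 stuck-at-1 is consistent with every test.

G4 stuck-at-1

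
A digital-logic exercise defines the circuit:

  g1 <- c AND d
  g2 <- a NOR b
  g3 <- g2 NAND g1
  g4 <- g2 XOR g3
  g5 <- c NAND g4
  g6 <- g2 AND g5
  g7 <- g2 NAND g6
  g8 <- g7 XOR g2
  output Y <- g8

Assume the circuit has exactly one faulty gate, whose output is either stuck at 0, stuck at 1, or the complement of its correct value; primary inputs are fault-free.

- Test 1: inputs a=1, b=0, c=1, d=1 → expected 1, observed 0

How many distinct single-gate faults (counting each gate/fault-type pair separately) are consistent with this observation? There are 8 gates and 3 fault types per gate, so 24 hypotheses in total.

Fault-free: g1=1, g2=0, g3=1, g4=1, g5=0, g6=0, g7=1, g8=1 → 1. Observed 0.
  g1: none of the 3 fault types match ✗
  g2: stuck-at-1, inverted output ✓; others ✗
  g3: none of the 3 fault types match ✗
  g4: none of the 3 fault types match ✗
  g5: none of the 3 fault types match ✗
  g6: none of the 3 fault types match ✗
  g7: stuck-at-0, inverted output ✓; others ✗
  g8: stuck-at-0, inverted output ✓; others ✗
Consistent faults: {g2 stuck-at-1, g2 inverted output, g7 stuck-at-0, g7 inverted output, g8 stuck-at-0, g8 inverted output} — 6 in all.

6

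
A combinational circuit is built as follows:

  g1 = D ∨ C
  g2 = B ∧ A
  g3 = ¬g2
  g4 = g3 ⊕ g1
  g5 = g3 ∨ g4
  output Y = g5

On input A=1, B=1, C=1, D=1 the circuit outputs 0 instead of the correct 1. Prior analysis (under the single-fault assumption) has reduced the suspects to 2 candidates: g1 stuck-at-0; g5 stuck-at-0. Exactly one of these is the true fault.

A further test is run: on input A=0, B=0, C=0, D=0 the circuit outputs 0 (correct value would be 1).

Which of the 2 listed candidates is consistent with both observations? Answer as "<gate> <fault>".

g5 stuck-at-0

Evaluate each candidate on input A=0, B=0, C=0, D=0:
  g1 stuck-at-0: g1=0 [stuck-at-0], g2=0, g3=1, g4=1, g5=1 → 1 — eliminated
  g5 stuck-at-0: g1=0, g2=0, g3=1, g4=1, g5=0 [stuck-at-0] → 0 — matches
Only g5 stuck-at-0 reproduces the observed 0.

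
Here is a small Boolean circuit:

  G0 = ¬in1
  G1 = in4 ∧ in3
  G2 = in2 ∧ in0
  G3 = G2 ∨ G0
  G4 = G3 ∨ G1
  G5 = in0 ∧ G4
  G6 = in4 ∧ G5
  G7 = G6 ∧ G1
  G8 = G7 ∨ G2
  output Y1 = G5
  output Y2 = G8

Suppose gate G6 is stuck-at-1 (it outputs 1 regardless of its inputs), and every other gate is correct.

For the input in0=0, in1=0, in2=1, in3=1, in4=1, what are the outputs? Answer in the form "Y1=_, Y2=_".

Propagate with G6 forced: G0=1, G1=1, G2=0, G3=1, G4=1, G5=0, G6=1 [stuck-at-1], G7=1, G8=1.
So the outputs are Y1=0, Y2=1. (Without the fault they would be Y1=0, Y2=0.)

Y1=0, Y2=1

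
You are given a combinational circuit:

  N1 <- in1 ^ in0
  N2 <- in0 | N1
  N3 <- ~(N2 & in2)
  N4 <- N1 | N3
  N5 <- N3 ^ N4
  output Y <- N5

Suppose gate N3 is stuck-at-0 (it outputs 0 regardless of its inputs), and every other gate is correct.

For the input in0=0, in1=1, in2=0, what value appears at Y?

Propagate with N3 forced: N1=1, N2=1, N3=0 [stuck-at-0], N4=1, N5=1.
So Y = 1. (Without the fault it would be 0.)

1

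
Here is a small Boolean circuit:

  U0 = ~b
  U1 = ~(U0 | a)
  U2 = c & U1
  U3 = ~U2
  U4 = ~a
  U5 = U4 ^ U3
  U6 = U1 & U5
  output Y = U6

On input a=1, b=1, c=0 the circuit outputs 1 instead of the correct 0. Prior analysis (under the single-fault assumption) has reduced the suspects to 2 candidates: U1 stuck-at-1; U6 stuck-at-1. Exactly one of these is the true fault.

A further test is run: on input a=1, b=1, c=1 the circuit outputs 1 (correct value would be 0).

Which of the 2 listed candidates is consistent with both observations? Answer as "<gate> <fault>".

Evaluate each candidate on input a=1, b=1, c=1:
  U1 stuck-at-1: U0=0, U1=1 [stuck-at-1], U2=1, U3=0, U4=0, U5=0, U6=0 → 0 — eliminated
  U6 stuck-at-1: U0=0, U1=0, U2=0, U3=1, U4=0, U5=1, U6=1 [stuck-at-1] → 1 — matches
Only U6 stuck-at-1 reproduces the observed 1.

U6 stuck-at-1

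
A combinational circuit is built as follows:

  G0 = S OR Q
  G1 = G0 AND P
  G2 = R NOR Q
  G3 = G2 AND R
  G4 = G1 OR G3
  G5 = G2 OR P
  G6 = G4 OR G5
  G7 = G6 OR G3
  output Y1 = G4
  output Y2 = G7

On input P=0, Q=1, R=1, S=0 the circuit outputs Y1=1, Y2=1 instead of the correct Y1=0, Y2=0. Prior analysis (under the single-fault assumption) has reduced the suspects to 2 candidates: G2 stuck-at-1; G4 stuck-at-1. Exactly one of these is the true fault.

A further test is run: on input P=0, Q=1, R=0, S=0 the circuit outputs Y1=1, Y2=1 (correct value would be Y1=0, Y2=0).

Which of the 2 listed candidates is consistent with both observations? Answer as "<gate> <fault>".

G4 stuck-at-1

Evaluate each candidate on input P=0, Q=1, R=0, S=0:
  G2 stuck-at-1: G0=1, G1=0, G2=1 [stuck-at-1], G3=0, G4=0, G5=1, G6=1, G7=1 → Y1=0, Y2=1 — eliminated
  G4 stuck-at-1: G0=1, G1=0, G2=0, G3=0, G4=1 [stuck-at-1], G5=0, G6=1, G7=1 → Y1=1, Y2=1 — matches
Only G4 stuck-at-1 reproduces the observed Y1=1, Y2=1.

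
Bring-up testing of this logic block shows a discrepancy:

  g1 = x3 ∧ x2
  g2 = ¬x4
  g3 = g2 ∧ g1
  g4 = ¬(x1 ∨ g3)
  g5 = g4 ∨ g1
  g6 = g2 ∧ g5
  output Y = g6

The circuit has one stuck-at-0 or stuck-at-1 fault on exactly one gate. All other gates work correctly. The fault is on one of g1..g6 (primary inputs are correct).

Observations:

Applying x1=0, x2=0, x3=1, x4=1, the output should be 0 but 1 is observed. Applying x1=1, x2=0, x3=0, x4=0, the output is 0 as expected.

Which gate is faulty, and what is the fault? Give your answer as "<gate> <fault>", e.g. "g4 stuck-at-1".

Fault-free values for test 1 (x1=0, x2=0, x3=1, x4=1): g1=0, g2=0, g3=0, g4=1, g5=1, g6=0, giving Y=0. Observed 1.
Test 1: faults giving observed 1 are {g2 stuck-at-1, g6 stuck-at-1}.
Test 2 (x1=1, x2=0, x3=0, x4=0): fault-free g1=0, g2=1, g3=0, g4=0, g5=0, g6=0 → 0; observed 0. Eliminates g6 stuck-at-1.
Only g2 stuck-at-1 is consistent with every test.

g2 stuck-at-1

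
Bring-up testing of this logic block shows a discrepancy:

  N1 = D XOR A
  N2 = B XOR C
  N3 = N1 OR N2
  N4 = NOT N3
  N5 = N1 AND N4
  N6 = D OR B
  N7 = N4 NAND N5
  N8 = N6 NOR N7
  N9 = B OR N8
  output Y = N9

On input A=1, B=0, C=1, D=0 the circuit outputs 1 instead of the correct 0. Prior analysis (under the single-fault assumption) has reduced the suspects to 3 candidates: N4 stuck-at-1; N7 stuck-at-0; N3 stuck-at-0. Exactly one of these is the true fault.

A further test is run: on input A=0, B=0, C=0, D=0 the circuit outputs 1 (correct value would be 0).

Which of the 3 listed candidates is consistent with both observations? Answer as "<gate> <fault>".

Evaluate each candidate on input A=0, B=0, C=0, D=0:
  N4 stuck-at-1: N1=0, N2=0, N3=0, N4=1 [stuck-at-1], N5=0, N6=0, N7=1, N8=0, N9=0 → 0 — eliminated
  N7 stuck-at-0: N1=0, N2=0, N3=0, N4=1, N5=0, N6=0, N7=0 [stuck-at-0], N8=1, N9=1 → 1 — matches
  N3 stuck-at-0: N1=0, N2=0, N3=0 [stuck-at-0], N4=1, N5=0, N6=0, N7=1, N8=0, N9=0 → 0 — eliminated
Only N7 stuck-at-0 reproduces the observed 1.

N7 stuck-at-0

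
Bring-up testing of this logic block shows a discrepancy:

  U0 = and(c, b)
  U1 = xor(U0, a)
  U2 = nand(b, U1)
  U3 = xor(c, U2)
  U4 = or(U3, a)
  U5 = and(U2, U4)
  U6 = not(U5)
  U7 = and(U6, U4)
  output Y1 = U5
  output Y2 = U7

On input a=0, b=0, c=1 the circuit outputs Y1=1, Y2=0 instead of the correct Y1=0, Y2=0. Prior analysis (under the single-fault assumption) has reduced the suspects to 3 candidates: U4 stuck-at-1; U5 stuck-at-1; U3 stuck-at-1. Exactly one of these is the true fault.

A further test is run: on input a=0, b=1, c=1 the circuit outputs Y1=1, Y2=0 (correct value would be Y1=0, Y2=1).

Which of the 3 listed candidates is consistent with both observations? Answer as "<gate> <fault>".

Evaluate each candidate on input a=0, b=1, c=1:
  U4 stuck-at-1: U0=1, U1=1, U2=0, U3=1, U4=1 [stuck-at-1], U5=0, U6=1, U7=1 → Y1=0, Y2=1 — eliminated
  U5 stuck-at-1: U0=1, U1=1, U2=0, U3=1, U4=1, U5=1 [stuck-at-1], U6=0, U7=0 → Y1=1, Y2=0 — matches
  U3 stuck-at-1: U0=1, U1=1, U2=0, U3=1 [stuck-at-1], U4=1, U5=0, U6=1, U7=1 → Y1=0, Y2=1 — eliminated
Only U5 stuck-at-1 reproduces the observed Y1=1, Y2=0.

U5 stuck-at-1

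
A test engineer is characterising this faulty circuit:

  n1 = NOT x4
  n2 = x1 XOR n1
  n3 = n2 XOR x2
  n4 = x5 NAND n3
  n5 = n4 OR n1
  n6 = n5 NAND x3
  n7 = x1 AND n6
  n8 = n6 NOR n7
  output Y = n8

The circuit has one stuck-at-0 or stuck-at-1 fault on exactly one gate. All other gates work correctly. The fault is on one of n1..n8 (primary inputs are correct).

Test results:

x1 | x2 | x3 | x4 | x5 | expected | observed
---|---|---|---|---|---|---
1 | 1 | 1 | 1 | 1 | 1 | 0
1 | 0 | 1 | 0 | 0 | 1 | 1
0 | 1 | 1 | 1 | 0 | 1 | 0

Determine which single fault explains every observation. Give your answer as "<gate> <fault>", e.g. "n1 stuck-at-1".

n4 stuck-at-0

Fault-free values for test 1 (x1=1, x2=1, x3=1, x4=1, x5=1): n1=0, n2=1, n3=0, n4=1, n5=1, n6=0, n7=0, n8=1, giving Y=1. Observed 0.
Test 1: faults giving observed 0 are {n2 stuck-at-0, n3 stuck-at-1, n4 stuck-at-0, n5 stuck-at-0, n6 stuck-at-1, n7 stuck-at-1, n8 stuck-at-0}.
Test 2 (x1=1, x2=0, x3=1, x4=0, x5=0): fault-free n1=1, n2=0, n3=0, n4=1, n5=1, n6=0, n7=0, n8=1 → 1; observed 1. Eliminates n5 stuck-at-0, n6 stuck-at-1, n7 stuck-at-1, n8 stuck-at-0.
Test 3 (x1=0, x2=1, x3=1, x4=1, x5=0): fault-free n1=0, n2=0, n3=1, n4=1, n5=1, n6=0, n7=0, n8=1 → 1; observed 0. Eliminates n2 stuck-at-0, n3 stuck-at-1.
Only n4 stuck-at-0 is consistent with every test.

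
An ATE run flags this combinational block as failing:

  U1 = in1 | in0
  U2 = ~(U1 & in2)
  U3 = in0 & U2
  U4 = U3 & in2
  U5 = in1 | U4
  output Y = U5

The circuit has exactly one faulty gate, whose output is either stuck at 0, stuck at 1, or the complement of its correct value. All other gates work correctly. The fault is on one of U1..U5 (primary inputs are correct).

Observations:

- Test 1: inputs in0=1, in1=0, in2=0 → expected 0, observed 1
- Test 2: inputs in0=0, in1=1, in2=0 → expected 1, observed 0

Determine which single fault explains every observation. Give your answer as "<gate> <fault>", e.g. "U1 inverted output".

Fault-free values for test 1 (in0=1, in1=0, in2=0): U1=1, U2=1, U3=1, U4=0, U5=0, giving Y=0. Observed 1.
Test 1: faults giving observed 1 are {U4 stuck-at-1, U4 inverted output, U5 stuck-at-1, U5 inverted output}.
Test 2 (in0=0, in1=1, in2=0): fault-free U1=1, U2=1, U3=0, U4=0, U5=1 → 1; observed 0. Eliminates U4 stuck-at-1, U4 inverted output, U5 stuck-at-1.
Only U5 inverted output is consistent with every test.

U5 inverted output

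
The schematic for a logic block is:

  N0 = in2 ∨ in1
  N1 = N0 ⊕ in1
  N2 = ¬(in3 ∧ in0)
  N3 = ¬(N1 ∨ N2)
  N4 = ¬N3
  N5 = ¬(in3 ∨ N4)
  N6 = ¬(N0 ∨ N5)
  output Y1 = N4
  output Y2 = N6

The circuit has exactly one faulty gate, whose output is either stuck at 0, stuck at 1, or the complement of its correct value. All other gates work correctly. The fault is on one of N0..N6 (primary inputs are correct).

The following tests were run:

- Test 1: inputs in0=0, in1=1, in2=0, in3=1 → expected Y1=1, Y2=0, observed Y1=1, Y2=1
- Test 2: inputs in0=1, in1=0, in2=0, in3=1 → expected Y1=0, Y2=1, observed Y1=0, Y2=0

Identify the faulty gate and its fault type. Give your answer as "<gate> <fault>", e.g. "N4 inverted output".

Fault-free values for test 1 (in0=0, in1=1, in2=0, in3=1): N0=1, N1=0, N2=1, N3=0, N4=1, N5=0, N6=0, giving Y1=1, Y2=0. Observed Y1=1, Y2=1.
Test 1: faults giving observed Y1=1, Y2=1 are {N0 stuck-at-0, N0 inverted output, N6 stuck-at-1, N6 inverted output}.
Test 2 (in0=1, in1=0, in2=0, in3=1): fault-free N0=0, N1=0, N2=0, N3=1, N4=0, N5=0, N6=1 → Y1=0, Y2=1; observed Y1=0, Y2=0. Eliminates N0 stuck-at-0, N0 inverted output, N6 stuck-at-1.
Only N6 inverted output is consistent with every test.

N6 inverted output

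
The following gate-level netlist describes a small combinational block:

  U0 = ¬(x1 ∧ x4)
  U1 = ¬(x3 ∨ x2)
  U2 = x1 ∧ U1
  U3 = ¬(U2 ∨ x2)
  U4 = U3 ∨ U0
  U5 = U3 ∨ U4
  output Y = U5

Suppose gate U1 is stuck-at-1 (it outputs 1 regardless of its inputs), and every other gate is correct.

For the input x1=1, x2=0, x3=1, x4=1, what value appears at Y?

Propagate with U1 forced: U0=0, U1=1 [stuck-at-1], U2=1, U3=0, U4=0, U5=0.
So Y = 0. (Without the fault it would be 1.)

0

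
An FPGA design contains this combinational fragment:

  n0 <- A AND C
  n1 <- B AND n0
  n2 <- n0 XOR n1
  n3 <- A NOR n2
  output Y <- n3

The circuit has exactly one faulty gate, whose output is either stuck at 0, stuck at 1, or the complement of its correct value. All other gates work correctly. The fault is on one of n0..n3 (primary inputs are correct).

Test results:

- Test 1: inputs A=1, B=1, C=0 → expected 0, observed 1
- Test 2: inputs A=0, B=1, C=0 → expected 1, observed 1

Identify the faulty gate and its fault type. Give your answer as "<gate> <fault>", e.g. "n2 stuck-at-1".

n3 stuck-at-1

Fault-free values for test 1 (A=1, B=1, C=0): n0=0, n1=0, n2=0, n3=0, giving Y=0. Observed 1.
Test 1: faults giving observed 1 are {n3 stuck-at-1, n3 inverted output}.
Test 2 (A=0, B=1, C=0): fault-free n0=0, n1=0, n2=0, n3=1 → 1; observed 1. Eliminates n3 inverted output.
Only n3 stuck-at-1 is consistent with every test.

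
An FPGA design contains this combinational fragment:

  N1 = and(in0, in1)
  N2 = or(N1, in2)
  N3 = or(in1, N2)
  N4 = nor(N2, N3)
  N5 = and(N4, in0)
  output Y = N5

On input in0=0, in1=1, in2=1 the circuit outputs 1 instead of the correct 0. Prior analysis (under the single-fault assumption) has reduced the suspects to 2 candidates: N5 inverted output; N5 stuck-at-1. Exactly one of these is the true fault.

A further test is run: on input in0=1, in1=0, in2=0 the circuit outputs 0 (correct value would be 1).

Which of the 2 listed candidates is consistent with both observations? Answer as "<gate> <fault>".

Evaluate each candidate on input in0=1, in1=0, in2=0:
  N5 inverted output: N1=0, N2=0, N3=0, N4=1, N5=0 [inverted output] → 0 — matches
  N5 stuck-at-1: N1=0, N2=0, N3=0, N4=1, N5=1 [stuck-at-1] → 1 — eliminated
Only N5 inverted output reproduces the observed 0.

N5 inverted output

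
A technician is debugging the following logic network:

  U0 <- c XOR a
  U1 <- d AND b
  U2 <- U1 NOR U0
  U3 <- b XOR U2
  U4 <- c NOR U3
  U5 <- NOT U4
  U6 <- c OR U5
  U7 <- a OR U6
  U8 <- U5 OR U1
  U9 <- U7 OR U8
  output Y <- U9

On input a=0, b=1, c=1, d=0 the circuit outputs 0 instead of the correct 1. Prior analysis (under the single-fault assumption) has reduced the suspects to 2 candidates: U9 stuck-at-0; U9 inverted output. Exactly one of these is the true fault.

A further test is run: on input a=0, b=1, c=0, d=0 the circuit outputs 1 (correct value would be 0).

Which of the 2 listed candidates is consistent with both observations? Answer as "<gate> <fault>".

U9 inverted output

Evaluate each candidate on input a=0, b=1, c=0, d=0:
  U9 stuck-at-0: U0=0, U1=0, U2=1, U3=0, U4=1, U5=0, U6=0, U7=0, U8=0, U9=0 [stuck-at-0] → 0 — eliminated
  U9 inverted output: U0=0, U1=0, U2=1, U3=0, U4=1, U5=0, U6=0, U7=0, U8=0, U9=1 [inverted output] → 1 — matches
Only U9 inverted output reproduces the observed 1.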